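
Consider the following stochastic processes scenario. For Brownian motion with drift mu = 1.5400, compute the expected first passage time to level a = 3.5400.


Expected first passage time = a/mu
= 3.5400/1.5400
= 2.2987

2.2987


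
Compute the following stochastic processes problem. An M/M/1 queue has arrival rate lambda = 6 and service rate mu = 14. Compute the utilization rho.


rho = lambda/mu
= 6/14
= 0.4286

0.4286


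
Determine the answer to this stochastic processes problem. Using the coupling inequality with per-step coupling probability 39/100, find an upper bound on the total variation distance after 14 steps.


TV distance bound <= (1-delta)^n
= (1 - 0.3900)^14
= 0.6100^14
= 9.8768e-04

9.8768e-04


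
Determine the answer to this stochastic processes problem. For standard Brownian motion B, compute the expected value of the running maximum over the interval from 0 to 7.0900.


E(max B(s)) = sqrt(2t/pi)
= sqrt(2*7.0900/pi)
= sqrt(4.5136)
= 2.1245

2.1245


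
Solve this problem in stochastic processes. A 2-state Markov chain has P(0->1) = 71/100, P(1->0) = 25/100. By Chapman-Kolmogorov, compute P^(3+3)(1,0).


P^6 = P^3 * P^3
Computing via matrix multiplication of the transition matrix.
Entry (1,0) of P^6 = 0.2604

0.2604


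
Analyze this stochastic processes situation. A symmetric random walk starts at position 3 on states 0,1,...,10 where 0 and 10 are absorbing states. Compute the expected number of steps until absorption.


For symmetric RW on 0,...,N with absorbing barriers, E(i) = i*(N-i)
E(3) = 3 * 7 = 21

21


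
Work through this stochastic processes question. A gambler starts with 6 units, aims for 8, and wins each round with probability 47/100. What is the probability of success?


Gambler's ruin formula:
r = q/p = 0.5300/0.4700 = 1.1277
P(win) = (1 - r^i)/(1 - r^N)
= (1 - 1.1277^6)/(1 - 1.1277^8)
= 0.6541

0.6541


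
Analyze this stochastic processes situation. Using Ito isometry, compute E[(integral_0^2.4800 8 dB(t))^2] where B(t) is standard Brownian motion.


By Ito isometry: E[(int f dB)^2] = int f^2 dt
= 8^2 * 2.4800
= 64 * 2.4800 = 158.7200

158.7200


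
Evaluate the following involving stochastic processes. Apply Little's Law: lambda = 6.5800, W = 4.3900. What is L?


Little's Law: L = lambda * W
= 6.5800 * 4.3900
= 28.8862

28.8862


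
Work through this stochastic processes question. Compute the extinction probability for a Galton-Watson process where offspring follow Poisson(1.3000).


Since mu = 1.3000 > 1, extinction prob q < 1.
Solve s = exp(mu*(s-1)) iteratively.
q = 0.5770

0.5770


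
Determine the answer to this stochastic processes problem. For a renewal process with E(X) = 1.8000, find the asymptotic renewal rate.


Long-run renewal rate = 1/E(X)
= 1/1.8000
= 0.5556

0.5556


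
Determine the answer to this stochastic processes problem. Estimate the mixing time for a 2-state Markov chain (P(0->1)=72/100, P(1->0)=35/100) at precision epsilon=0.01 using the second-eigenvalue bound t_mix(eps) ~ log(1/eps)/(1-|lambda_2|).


lambda_2 = |1 - p01 - p10| = |1 - 0.7200 - 0.3500| = 0.0700
t_mix ~ log(1/eps)/(1 - |lambda_2|)
= log(100)/(1 - 0.0700) = 4.6052/0.9300
= 4.9518

4.9518


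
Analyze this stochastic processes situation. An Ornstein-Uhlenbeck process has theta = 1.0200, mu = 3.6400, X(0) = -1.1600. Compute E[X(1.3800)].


E[X(t)] = mu + (X(0) - mu)*exp(-theta*t)
= 3.6400 + (-1.1600 - 3.6400)*exp(-1.0200*1.3800)
= 3.6400 + -4.8000 * 0.2447
= 2.4653

2.4653


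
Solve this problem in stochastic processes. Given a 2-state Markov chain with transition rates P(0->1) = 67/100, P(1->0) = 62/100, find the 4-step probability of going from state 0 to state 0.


Computing P^4 by matrix multiplication.
P = [[0.3300, 0.6700], [0.6200, 0.3800]]
After raising P to the power 4:
P^4(0,0) = 0.4843

0.4843


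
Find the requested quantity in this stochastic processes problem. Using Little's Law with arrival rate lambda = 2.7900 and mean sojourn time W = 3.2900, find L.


Little's Law: L = lambda * W
= 2.7900 * 3.2900
= 9.1791

9.1791


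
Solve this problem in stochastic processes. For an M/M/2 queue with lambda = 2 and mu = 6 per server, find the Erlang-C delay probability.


a = lambda/mu = 0.3333
rho = a/c = 0.1667
Erlang-C formula applied:
C(c,a) = 0.0476

0.0476


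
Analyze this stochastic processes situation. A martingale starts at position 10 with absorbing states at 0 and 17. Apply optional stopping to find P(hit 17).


By optional stopping theorem: E(M at tau) = M(0) = 10
P(hit 17)*17 + P(hit 0)*0 = 10
P(hit 17) = (10 - 0)/(17 - 0) = 10/17 = 0.5882

0.5882


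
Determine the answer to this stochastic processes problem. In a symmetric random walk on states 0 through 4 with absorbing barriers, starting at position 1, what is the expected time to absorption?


For symmetric RW on 0,...,N with absorbing barriers, E(i) = i*(N-i)
E(1) = 1 * 3 = 3

3


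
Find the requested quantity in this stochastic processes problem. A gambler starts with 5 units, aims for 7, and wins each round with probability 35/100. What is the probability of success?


Gambler's ruin formula:
r = q/p = 0.6500/0.3500 = 1.8571
P(win) = (1 - r^i)/(1 - r^N)
= (1 - 1.8571^5)/(1 - 1.8571^7)
= 0.2805

0.2805


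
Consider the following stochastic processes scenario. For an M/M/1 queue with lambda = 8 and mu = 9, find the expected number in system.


rho = 8/9 = 0.8889
L = rho/(1-rho)
= 0.8889/0.1111
= 8.0000

8.0000


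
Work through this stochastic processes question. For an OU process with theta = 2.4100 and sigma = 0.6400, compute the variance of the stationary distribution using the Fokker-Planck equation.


Stationary variance = sigma^2 / (2*theta)
= 0.6400^2 / (2*2.4100)
= 0.4096 / 4.8200
= 0.0850

0.0850


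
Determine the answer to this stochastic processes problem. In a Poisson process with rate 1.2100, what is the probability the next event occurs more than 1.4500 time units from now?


P(X > t) = exp(-lambda * t)
= exp(-1.2100 * 1.4500)
= exp(-1.7545) = 0.1730

0.1730


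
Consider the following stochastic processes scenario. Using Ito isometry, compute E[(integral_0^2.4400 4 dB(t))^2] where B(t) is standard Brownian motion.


By Ito isometry: E[(int f dB)^2] = int f^2 dt
= 4^2 * 2.4400
= 16 * 2.4400 = 39.0400

39.0400


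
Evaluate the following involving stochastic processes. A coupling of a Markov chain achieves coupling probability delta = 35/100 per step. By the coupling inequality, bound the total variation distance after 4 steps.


TV distance bound <= (1-delta)^n
= (1 - 0.3500)^4
= 0.6500^4
= 0.1785

0.1785


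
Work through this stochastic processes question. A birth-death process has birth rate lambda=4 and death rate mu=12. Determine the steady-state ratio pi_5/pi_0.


For birth-death process, pi_n/pi_0 = (lambda/mu)^n
= (4/12)^5
= 0.0041

0.0041


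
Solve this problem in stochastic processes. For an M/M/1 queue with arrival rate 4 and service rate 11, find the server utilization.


rho = lambda/mu
= 4/11
= 0.3636

0.3636


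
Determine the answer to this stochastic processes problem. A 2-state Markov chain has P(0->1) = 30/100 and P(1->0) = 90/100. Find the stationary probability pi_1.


Stationary distribution: pi_0 = p10/(p01+p10), pi_1 = p01/(p01+p10)
p01 = 0.3000, p10 = 0.9000
pi_1 = 0.2500

0.2500


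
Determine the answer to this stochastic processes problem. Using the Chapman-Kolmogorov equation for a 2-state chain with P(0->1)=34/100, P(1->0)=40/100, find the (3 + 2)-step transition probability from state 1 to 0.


P^5 = P^3 * P^2
Computing via matrix multiplication of the transition matrix.
Entry (1,0) of P^5 = 0.5399

0.5399


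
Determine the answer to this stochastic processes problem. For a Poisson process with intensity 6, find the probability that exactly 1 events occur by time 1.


P(N(t)=k) = (lambda*t)^k * exp(-lambda*t) / k!
lambda*t = 6
= 6^1 * exp(-6) / 1!
= 6 * 0.0025 / 1
= 0.0149

0.0149


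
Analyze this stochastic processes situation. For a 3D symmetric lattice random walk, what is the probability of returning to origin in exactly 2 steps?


P(return in 2 steps) = P(reverse first step) = 1/(2d)
= 1/6
= 0.1667

0.1667


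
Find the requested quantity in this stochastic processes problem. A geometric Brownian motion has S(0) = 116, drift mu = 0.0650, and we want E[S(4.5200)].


E[S(t)] = S(0) * exp(mu * t)
= 116 * exp(0.0650 * 4.5200)
= 116 * 1.3415
= 155.6158

155.6158


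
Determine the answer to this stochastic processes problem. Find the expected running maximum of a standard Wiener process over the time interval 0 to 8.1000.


E(max B(s)) = sqrt(2t/pi)
= sqrt(2*8.1000/pi)
= sqrt(5.1566)
= 2.2708

2.2708


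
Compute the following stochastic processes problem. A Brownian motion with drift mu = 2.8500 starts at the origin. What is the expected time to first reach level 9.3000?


Expected first passage time = a/mu
= 9.3000/2.8500
= 3.2632

3.2632


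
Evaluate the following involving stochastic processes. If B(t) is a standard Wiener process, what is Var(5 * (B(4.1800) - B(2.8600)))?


Var(alpha*(B(t)-B(s))) = alpha^2 * (t-s)
= 5^2 * (4.1800 - 2.8600)
= 25 * 1.3200
= 33.0000

33.0000


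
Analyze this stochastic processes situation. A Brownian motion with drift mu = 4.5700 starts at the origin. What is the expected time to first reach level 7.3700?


Expected first passage time = a/mu
= 7.3700/4.5700
= 1.6127

1.6127


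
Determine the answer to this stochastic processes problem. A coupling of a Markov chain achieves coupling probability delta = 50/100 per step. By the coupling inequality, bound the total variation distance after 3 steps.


TV distance bound <= (1-delta)^n
= (1 - 0.5000)^3
= 0.5000^3
= 0.1250

0.1250


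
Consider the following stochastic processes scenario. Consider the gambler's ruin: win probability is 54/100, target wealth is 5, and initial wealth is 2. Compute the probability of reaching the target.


Gambler's ruin formula:
r = q/p = 0.4600/0.5400 = 0.8519
P(win) = (1 - r^i)/(1 - r^N)
= (1 - 0.8519^2)/(1 - 0.8519^5)
= 0.4975

0.4975


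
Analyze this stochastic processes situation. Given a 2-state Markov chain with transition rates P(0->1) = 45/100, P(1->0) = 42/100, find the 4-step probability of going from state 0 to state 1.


Computing P^4 by matrix multiplication.
P = [[0.5500, 0.4500], [0.4200, 0.5800]]
After raising P to the power 4:
P^4(0,1) = 0.5171

0.5171


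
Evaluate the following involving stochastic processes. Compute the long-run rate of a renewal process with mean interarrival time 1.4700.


Long-run renewal rate = 1/E(X)
= 1/1.4700
= 0.6803

0.6803


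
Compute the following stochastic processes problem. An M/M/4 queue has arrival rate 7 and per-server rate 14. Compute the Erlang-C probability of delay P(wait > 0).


a = lambda/mu = 0.5000
rho = a/c = 0.1250
Erlang-C formula applied:
C(c,a) = 0.0018

0.0018


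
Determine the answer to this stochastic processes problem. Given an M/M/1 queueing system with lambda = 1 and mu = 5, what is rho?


rho = lambda/mu
= 1/5
= 0.2000

0.2000


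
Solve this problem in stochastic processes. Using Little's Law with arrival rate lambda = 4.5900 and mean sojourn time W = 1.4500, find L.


Little's Law: L = lambda * W
= 4.5900 * 1.4500
= 6.6555

6.6555


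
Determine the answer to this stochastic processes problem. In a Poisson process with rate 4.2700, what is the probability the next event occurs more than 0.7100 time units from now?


P(X > t) = exp(-lambda * t)
= exp(-4.2700 * 0.7100)
= exp(-3.0317) = 0.0482

0.0482


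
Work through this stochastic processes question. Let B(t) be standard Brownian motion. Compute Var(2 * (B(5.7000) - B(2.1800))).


Var(alpha*(B(t)-B(s))) = alpha^2 * (t-s)
= 2^2 * (5.7000 - 2.1800)
= 4 * 3.5200
= 14.0800

14.0800


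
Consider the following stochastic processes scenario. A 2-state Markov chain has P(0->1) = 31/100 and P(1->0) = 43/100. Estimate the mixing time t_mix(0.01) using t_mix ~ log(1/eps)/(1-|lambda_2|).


lambda_2 = |1 - p01 - p10| = |1 - 0.3100 - 0.4300| = 0.2600
t_mix ~ log(1/eps)/(1 - |lambda_2|)
= log(100)/(1 - 0.2600) = 4.6052/0.7400
= 6.2232

6.2232


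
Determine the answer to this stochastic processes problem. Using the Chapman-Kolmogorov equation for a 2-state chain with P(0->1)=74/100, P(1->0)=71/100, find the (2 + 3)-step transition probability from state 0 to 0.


P^5 = P^2 * P^3
Computing via matrix multiplication of the transition matrix.
Entry (0,0) of P^5 = 0.4802

0.4802


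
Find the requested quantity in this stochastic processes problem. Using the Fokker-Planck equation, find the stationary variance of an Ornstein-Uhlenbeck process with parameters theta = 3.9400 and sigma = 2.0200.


Stationary variance = sigma^2 / (2*theta)
= 2.0200^2 / (2*3.9400)
= 4.0804 / 7.8800
= 0.5178

0.5178


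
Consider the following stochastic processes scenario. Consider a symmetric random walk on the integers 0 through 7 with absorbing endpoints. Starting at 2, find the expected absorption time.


For symmetric RW on 0,...,N with absorbing barriers, E(i) = i*(N-i)
E(2) = 2 * 5 = 10

10


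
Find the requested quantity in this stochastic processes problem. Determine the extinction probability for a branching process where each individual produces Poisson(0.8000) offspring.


Since mu = 0.8000 <= 1, extinction probability = 1.

1.0000


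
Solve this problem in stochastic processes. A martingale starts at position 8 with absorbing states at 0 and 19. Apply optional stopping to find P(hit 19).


By optional stopping theorem: E(M at tau) = M(0) = 8
P(hit 19)*19 + P(hit 0)*0 = 8
P(hit 19) = (8 - 0)/(19 - 0) = 8/19 = 0.4211

0.4211


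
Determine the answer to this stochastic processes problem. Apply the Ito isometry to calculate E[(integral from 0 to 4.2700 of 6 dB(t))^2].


By Ito isometry: E[(int f dB)^2] = int f^2 dt
= 6^2 * 4.2700
= 36 * 4.2700 = 153.7200

153.7200


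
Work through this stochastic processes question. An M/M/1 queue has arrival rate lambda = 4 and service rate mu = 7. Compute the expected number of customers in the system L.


rho = 4/7 = 0.5714
L = rho/(1-rho)
= 0.5714/0.4286
= 1.3333

1.3333


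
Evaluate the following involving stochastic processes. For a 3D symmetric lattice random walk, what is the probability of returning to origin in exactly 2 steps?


P(return in 2 steps) = P(reverse first step) = 1/(2d)
= 1/6
= 0.1667

0.1667


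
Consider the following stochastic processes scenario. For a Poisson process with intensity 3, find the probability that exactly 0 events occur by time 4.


P(N(t)=k) = (lambda*t)^k * exp(-lambda*t) / k!
lambda*t = 12
= 12^0 * exp(-12) / 0!
= 1 * 6.1442e-06 / 1
= 6.1442e-06

6.1442e-06


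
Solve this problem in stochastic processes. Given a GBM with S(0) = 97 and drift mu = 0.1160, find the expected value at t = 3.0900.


E[S(t)] = S(0) * exp(mu * t)
= 97 * exp(0.1160 * 3.0900)
= 97 * 1.4311
= 138.8162

138.8162


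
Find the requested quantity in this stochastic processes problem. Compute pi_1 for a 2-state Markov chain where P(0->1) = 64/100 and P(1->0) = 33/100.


Stationary distribution: pi_0 = p10/(p01+p10), pi_1 = p01/(p01+p10)
p01 = 0.6400, p10 = 0.3300
pi_1 = 0.6598

0.6598


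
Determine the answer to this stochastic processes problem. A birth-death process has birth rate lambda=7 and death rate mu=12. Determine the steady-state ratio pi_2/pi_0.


For birth-death process, pi_n/pi_0 = (lambda/mu)^n
= (7/12)^2
= 0.3403

0.3403


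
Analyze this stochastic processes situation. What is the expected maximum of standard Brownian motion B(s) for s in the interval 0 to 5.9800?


E(max B(s)) = sqrt(2t/pi)
= sqrt(2*5.9800/pi)
= sqrt(3.8070)
= 1.9511

1.9511


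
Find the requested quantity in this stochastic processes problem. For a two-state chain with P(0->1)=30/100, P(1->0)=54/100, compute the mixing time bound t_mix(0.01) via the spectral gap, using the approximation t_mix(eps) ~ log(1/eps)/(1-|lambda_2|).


lambda_2 = |1 - p01 - p10| = |1 - 0.3000 - 0.5400| = 0.1600
t_mix ~ log(1/eps)/(1 - |lambda_2|)
= log(100)/(1 - 0.1600) = 4.6052/0.8400
= 5.4823

5.4823


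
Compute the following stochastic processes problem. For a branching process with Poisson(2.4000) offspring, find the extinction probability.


Since mu = 2.4000 > 1, extinction prob q < 1.
Solve s = exp(mu*(s-1)) iteratively.
q = 0.1214

0.1214


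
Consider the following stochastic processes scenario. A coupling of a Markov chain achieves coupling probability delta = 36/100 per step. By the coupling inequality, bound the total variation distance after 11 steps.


TV distance bound <= (1-delta)^n
= (1 - 0.3600)^11
= 0.6400^11
= 0.0074

0.0074


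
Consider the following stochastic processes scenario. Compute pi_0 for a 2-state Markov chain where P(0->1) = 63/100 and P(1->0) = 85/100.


Stationary distribution: pi_0 = p10/(p01+p10), pi_1 = p01/(p01+p10)
p01 = 0.6300, p10 = 0.8500
pi_0 = 0.5743

0.5743


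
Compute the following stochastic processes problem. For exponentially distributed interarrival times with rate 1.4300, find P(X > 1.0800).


P(X > t) = exp(-lambda * t)
= exp(-1.4300 * 1.0800)
= exp(-1.5444) = 0.2134

0.2134


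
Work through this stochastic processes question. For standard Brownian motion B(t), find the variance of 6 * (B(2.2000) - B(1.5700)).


Var(alpha*(B(t)-B(s))) = alpha^2 * (t-s)
= 6^2 * (2.2000 - 1.5700)
= 36 * 0.6300
= 22.6800

22.6800


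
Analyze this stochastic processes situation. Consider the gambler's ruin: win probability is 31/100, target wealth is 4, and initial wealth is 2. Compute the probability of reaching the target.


Gambler's ruin formula:
r = q/p = 0.6900/0.3100 = 2.2258
P(win) = (1 - r^i)/(1 - r^N)
= (1 - 2.2258^2)/(1 - 2.2258^4)
= 0.1679

0.1679


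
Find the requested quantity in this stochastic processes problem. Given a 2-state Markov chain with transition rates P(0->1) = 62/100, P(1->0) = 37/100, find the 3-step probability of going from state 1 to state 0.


Computing P^3 by matrix multiplication.
P = [[0.3800, 0.6200], [0.3700, 0.6300]]
After raising P to the power 3:
P^3(1,0) = 0.3737

0.3737


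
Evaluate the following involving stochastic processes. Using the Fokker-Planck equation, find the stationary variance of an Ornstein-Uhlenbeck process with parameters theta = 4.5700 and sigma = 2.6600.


Stationary variance = sigma^2 / (2*theta)
= 2.6600^2 / (2*4.5700)
= 7.0756 / 9.1400
= 0.7741

0.7741


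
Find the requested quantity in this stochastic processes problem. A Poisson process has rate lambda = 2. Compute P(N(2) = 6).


P(N(t)=k) = (lambda*t)^k * exp(-lambda*t) / k!
lambda*t = 4
= 4^6 * exp(-4) / 6!
= 4096 * 0.0183 / 720
= 0.1042

0.1042


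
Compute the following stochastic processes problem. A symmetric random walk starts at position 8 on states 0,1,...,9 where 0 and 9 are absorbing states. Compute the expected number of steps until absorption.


For symmetric RW on 0,...,N with absorbing barriers, E(i) = i*(N-i)
E(8) = 8 * 1 = 8

8


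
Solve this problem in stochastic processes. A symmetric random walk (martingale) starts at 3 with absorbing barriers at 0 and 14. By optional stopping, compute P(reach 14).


By optional stopping theorem: E(M at tau) = M(0) = 3
P(hit 14)*14 + P(hit 0)*0 = 3
P(hit 14) = (3 - 0)/(14 - 0) = 3/14 = 0.2143

0.2143


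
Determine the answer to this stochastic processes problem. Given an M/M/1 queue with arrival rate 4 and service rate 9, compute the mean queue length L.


rho = 4/9 = 0.4444
L = rho/(1-rho)
= 0.4444/0.5556
= 0.8000

0.8000


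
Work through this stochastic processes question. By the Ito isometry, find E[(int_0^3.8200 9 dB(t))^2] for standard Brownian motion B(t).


By Ito isometry: E[(int f dB)^2] = int f^2 dt
= 9^2 * 3.8200
= 81 * 3.8200 = 309.4200

309.4200


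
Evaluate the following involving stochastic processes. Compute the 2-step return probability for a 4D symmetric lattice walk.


P(return in 2 steps) = P(reverse first step) = 1/(2d)
= 1/8
= 0.1250

0.1250


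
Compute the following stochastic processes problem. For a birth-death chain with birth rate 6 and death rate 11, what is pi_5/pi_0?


For birth-death process, pi_n/pi_0 = (lambda/mu)^n
= (6/11)^5
= 0.0483

0.0483


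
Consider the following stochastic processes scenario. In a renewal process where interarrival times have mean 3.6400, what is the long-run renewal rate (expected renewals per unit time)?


Long-run renewal rate = 1/E(X)
= 1/3.6400
= 0.2747

0.2747


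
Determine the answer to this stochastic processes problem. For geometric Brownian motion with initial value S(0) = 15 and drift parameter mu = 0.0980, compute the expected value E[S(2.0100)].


E[S(t)] = S(0) * exp(mu * t)
= 15 * exp(0.0980 * 2.0100)
= 15 * 1.2177
= 18.2658

18.2658


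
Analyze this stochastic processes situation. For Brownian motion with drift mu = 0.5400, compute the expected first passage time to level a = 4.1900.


Expected first passage time = a/mu
= 4.1900/0.5400
= 7.7593

7.7593


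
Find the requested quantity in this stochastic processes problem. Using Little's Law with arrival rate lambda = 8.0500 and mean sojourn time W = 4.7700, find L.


Little's Law: L = lambda * W
= 8.0500 * 4.7700
= 38.3985

38.3985


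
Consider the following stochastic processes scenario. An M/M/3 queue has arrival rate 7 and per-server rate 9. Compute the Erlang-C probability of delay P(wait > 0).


a = lambda/mu = 0.7778
rho = a/c = 0.2593
Erlang-C formula applied:
C(c,a) = 0.0484

0.0484


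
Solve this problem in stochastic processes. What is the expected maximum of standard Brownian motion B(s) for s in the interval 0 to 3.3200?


E(max B(s)) = sqrt(2t/pi)
= sqrt(2*3.3200/pi)
= sqrt(2.1136)
= 1.4538

1.4538


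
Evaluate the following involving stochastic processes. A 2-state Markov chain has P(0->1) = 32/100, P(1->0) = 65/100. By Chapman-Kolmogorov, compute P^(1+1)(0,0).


P^2 = P^1 * P^1
Computing via matrix multiplication of the transition matrix.
Entry (0,0) of P^2 = 0.6704

0.6704


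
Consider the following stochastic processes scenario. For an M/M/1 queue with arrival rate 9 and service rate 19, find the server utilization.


rho = lambda/mu
= 9/19
= 0.4737

0.4737


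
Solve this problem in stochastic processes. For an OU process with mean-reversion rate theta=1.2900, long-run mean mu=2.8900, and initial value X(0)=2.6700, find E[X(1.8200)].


E[X(t)] = mu + (X(0) - mu)*exp(-theta*t)
= 2.8900 + (2.6700 - 2.8900)*exp(-1.2900*1.8200)
= 2.8900 + -0.2200 * 0.0956
= 2.8690

2.8690


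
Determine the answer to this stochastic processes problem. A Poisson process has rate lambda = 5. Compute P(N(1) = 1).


P(N(t)=k) = (lambda*t)^k * exp(-lambda*t) / k!
lambda*t = 5
= 5^1 * exp(-5) / 1!
= 5 * 0.0067 / 1
= 0.0337

0.0337


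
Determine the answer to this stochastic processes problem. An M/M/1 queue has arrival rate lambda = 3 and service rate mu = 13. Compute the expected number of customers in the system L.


rho = 3/13 = 0.2308
L = rho/(1-rho)
= 0.2308/0.7692
= 0.3000

0.3000


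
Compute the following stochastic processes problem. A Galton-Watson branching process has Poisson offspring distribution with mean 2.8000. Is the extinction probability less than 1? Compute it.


Since mu = 2.8000 > 1, extinction prob q < 1.
Solve s = exp(mu*(s-1)) iteratively.
q = 0.0750

0.0750


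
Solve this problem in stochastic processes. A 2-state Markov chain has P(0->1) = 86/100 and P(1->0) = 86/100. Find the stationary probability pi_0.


Stationary distribution: pi_0 = p10/(p01+p10), pi_1 = p01/(p01+p10)
p01 = 0.8600, p10 = 0.8600
pi_0 = 0.5000

0.5000


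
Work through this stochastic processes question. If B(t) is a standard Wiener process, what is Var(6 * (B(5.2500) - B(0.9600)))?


Var(alpha*(B(t)-B(s))) = alpha^2 * (t-s)
= 6^2 * (5.2500 - 0.9600)
= 36 * 4.2900
= 154.4400

154.4400


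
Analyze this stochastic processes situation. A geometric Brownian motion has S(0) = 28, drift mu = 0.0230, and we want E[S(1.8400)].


E[S(t)] = S(0) * exp(mu * t)
= 28 * exp(0.0230 * 1.8400)
= 28 * 1.0432
= 29.2104

29.2104


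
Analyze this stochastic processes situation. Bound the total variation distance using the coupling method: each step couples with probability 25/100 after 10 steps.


TV distance bound <= (1-delta)^n
= (1 - 0.2500)^10
= 0.7500^10
= 0.0563

0.0563


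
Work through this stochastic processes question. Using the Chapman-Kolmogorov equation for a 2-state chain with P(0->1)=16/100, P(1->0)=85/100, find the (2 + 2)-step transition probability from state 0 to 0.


P^4 = P^2 * P^2
Computing via matrix multiplication of the transition matrix.
Entry (0,0) of P^4 = 0.8416

0.8416


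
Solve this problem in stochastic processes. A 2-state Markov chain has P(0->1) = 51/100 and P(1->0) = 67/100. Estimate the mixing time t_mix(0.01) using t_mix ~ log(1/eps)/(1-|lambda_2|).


lambda_2 = |1 - p01 - p10| = |1 - 0.5100 - 0.6700| = 0.1800
t_mix ~ log(1/eps)/(1 - |lambda_2|)
= log(100)/(1 - 0.1800) = 4.6052/0.8200
= 5.6161

5.6161


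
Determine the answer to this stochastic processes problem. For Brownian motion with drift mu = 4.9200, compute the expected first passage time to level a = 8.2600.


Expected first passage time = a/mu
= 8.2600/4.9200
= 1.6789

1.6789


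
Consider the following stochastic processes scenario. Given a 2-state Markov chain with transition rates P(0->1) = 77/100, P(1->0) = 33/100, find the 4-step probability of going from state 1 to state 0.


Computing P^4 by matrix multiplication.
P = [[0.2300, 0.7700], [0.3300, 0.6700]]
After raising P to the power 4:
P^4(1,0) = 0.3000

0.3000


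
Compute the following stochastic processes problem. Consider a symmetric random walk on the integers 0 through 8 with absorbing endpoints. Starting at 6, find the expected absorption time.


For symmetric RW on 0,...,N with absorbing barriers, E(i) = i*(N-i)
E(6) = 6 * 2 = 12

12


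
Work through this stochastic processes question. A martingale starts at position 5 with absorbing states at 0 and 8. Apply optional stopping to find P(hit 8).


By optional stopping theorem: E(M at tau) = M(0) = 5
P(hit 8)*8 + P(hit 0)*0 = 5
P(hit 8) = (5 - 0)/(8 - 0) = 5/8 = 0.6250

0.6250


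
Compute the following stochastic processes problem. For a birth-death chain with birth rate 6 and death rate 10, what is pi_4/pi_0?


For birth-death process, pi_n/pi_0 = (lambda/mu)^n
= (6/10)^4
= 0.1296

0.1296


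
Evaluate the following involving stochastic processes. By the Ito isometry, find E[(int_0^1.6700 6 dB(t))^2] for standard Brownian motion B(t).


By Ito isometry: E[(int f dB)^2] = int f^2 dt
= 6^2 * 1.6700
= 36 * 1.6700 = 60.1200

60.1200


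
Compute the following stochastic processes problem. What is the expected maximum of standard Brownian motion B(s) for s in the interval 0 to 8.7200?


E(max B(s)) = sqrt(2t/pi)
= sqrt(2*8.7200/pi)
= sqrt(5.5513)
= 2.3561

2.3561


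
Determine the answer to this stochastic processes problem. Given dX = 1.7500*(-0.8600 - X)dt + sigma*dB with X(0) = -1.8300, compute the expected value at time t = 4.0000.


E[X(t)] = mu + (X(0) - mu)*exp(-theta*t)
= -0.8600 + (-1.8300 - -0.8600)*exp(-1.7500*4.0000)
= -0.8600 + -0.9700 * 9.1188e-04
= -0.8609

-0.8609


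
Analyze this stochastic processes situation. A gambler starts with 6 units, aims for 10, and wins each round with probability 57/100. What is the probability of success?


Gambler's ruin formula:
r = q/p = 0.4300/0.5700 = 0.7544
P(win) = (1 - r^i)/(1 - r^N)
= (1 - 0.7544^6)/(1 - 0.7544^10)
= 0.8675

0.8675


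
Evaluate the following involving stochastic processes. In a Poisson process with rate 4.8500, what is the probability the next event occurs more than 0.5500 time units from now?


P(X > t) = exp(-lambda * t)
= exp(-4.8500 * 0.5500)
= exp(-2.6675) = 0.0694

0.0694


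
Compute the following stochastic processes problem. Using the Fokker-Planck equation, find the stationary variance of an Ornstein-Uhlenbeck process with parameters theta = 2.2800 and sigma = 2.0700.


Stationary variance = sigma^2 / (2*theta)
= 2.0700^2 / (2*2.2800)
= 4.2849 / 4.5600
= 0.9397

0.9397


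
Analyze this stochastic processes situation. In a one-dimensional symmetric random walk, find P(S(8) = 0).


P(S(8) = 0) = C(8,4) / 4^4
= 70 / 256
= 0.2734

0.2734


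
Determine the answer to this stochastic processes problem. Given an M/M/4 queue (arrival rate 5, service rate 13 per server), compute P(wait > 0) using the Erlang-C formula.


a = lambda/mu = 0.3846
rho = a/c = 0.0962
Erlang-C formula applied:
C(c,a) = 6.8669e-04

6.8669e-04


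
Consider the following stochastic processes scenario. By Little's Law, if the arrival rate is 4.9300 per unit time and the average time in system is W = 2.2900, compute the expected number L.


Little's Law: L = lambda * W
= 4.9300 * 2.2900
= 11.2897

11.2897


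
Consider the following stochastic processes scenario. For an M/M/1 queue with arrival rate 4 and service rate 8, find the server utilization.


rho = lambda/mu
= 4/8
= 0.5000

0.5000


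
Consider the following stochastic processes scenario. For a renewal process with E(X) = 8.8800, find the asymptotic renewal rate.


Long-run renewal rate = 1/E(X)
= 1/8.8800
= 0.1126

0.1126


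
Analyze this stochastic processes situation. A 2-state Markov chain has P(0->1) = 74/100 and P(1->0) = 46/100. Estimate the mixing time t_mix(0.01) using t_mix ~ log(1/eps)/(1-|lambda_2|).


lambda_2 = |1 - p01 - p10| = |1 - 0.7400 - 0.4600| = 0.2000
t_mix ~ log(1/eps)/(1 - |lambda_2|)
= log(100)/(1 - 0.2000) = 4.6052/0.8000
= 5.7565

5.7565


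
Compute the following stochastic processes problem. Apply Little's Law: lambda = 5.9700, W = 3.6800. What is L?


Little's Law: L = lambda * W
= 5.9700 * 3.6800
= 21.9696

21.9696


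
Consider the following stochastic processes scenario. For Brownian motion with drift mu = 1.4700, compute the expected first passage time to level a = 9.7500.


Expected first passage time = a/mu
= 9.7500/1.4700
= 6.6327

6.6327


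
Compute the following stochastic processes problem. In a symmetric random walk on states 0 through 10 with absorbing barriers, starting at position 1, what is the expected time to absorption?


For symmetric RW on 0,...,N with absorbing barriers, E(i) = i*(N-i)
E(1) = 1 * 9 = 9

9


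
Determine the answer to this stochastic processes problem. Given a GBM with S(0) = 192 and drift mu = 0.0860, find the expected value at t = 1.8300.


E[S(t)] = S(0) * exp(mu * t)
= 192 * exp(0.0860 * 1.8300)
= 192 * 1.1704
= 224.7245

224.7245


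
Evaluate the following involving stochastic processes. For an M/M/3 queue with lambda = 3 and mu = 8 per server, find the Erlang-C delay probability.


a = lambda/mu = 0.3750
rho = a/c = 0.1250
Erlang-C formula applied:
C(c,a) = 0.0069

0.0069


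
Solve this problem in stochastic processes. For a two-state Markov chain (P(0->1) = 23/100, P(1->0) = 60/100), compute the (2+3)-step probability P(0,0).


P^5 = P^2 * P^3
Computing via matrix multiplication of the transition matrix.
Entry (0,0) of P^5 = 0.7229

0.7229


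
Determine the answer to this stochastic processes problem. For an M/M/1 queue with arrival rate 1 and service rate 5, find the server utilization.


rho = lambda/mu
= 1/5
= 0.2000

0.2000


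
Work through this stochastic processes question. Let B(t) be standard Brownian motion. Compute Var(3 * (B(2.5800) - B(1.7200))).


Var(alpha*(B(t)-B(s))) = alpha^2 * (t-s)
= 3^2 * (2.5800 - 1.7200)
= 9 * 0.8600
= 7.7400

7.7400


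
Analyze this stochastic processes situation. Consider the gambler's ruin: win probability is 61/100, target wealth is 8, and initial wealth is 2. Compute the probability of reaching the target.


Gambler's ruin formula:
r = q/p = 0.3900/0.6100 = 0.6393
P(win) = (1 - r^i)/(1 - r^N)
= (1 - 0.6393^2)/(1 - 0.6393^8)
= 0.6082

0.6082


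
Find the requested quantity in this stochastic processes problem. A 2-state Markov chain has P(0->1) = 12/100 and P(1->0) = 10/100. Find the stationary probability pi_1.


Stationary distribution: pi_0 = p10/(p01+p10), pi_1 = p01/(p01+p10)
p01 = 0.1200, p10 = 0.1000
pi_1 = 0.5455

0.5455


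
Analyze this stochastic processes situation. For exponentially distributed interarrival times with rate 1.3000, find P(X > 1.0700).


P(X > t) = exp(-lambda * t)
= exp(-1.3000 * 1.0700)
= exp(-1.3910) = 0.2488

0.2488


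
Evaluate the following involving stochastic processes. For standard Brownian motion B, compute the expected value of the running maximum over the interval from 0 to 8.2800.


E(max B(s)) = sqrt(2t/pi)
= sqrt(2*8.2800/pi)
= sqrt(5.2712)
= 2.2959

2.2959


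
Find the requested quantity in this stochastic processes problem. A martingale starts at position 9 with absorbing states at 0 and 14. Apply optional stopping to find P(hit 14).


By optional stopping theorem: E(M at tau) = M(0) = 9
P(hit 14)*14 + P(hit 0)*0 = 9
P(hit 14) = (9 - 0)/(14 - 0) = 9/14 = 0.6429

0.6429


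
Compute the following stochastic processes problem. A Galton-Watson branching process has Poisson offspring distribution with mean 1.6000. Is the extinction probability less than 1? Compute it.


Since mu = 1.6000 > 1, extinction prob q < 1.
Solve s = exp(mu*(s-1)) iteratively.
q = 0.3580

0.3580


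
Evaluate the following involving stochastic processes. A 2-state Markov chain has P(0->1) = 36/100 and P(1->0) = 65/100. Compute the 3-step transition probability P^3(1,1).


Computing P^3 by matrix multiplication.
P = [[0.6400, 0.3600], [0.6500, 0.3500]]
After raising P to the power 3:
P^3(1,1) = 0.3564

0.3564


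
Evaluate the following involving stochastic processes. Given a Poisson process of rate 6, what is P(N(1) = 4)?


P(N(t)=k) = (lambda*t)^k * exp(-lambda*t) / k!
lambda*t = 6
= 6^4 * exp(-6) / 4!
= 1296 * 0.0025 / 24
= 0.1339

0.1339


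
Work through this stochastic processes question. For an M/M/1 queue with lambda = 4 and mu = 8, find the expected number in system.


rho = 4/8 = 0.5000
L = rho/(1-rho)
= 0.5000/0.5000
= 1.0000

1.0000


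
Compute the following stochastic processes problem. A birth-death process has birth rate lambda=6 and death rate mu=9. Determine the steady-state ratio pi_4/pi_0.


For birth-death process, pi_n/pi_0 = (lambda/mu)^n
= (6/9)^4
= 0.1975

0.1975


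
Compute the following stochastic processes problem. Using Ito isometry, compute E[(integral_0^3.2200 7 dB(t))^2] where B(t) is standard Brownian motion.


By Ito isometry: E[(int f dB)^2] = int f^2 dt
= 7^2 * 3.2200
= 49 * 3.2200 = 157.7800

157.7800


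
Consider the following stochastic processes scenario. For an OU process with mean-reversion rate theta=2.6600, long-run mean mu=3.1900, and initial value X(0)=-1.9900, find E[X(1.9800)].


E[X(t)] = mu + (X(0) - mu)*exp(-theta*t)
= 3.1900 + (-1.9900 - 3.1900)*exp(-2.6600*1.9800)
= 3.1900 + -5.1800 * 0.0052
= 3.1633

3.1633


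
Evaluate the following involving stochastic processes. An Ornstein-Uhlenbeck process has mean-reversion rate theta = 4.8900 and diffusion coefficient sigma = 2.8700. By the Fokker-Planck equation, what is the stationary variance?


Stationary variance = sigma^2 / (2*theta)
= 2.8700^2 / (2*4.8900)
= 8.2369 / 9.7800
= 0.8422

0.8422


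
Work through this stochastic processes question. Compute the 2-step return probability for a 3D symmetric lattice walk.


P(return in 2 steps) = P(reverse first step) = 1/(2d)
= 1/6
= 0.1667

0.1667


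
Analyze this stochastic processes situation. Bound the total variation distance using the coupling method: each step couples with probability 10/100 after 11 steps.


TV distance bound <= (1-delta)^n
= (1 - 0.1000)^11
= 0.9000^11
= 0.3138

0.3138


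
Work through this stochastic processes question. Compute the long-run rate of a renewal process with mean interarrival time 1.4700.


Long-run renewal rate = 1/E(X)
= 1/1.4700
= 0.6803

0.6803


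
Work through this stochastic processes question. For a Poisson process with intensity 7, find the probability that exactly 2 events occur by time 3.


P(N(t)=k) = (lambda*t)^k * exp(-lambda*t) / k!
lambda*t = 21
= 21^2 * exp(-21) / 2!
= 441 * 7.5826e-10 / 2
= 1.6720e-07

1.6720e-07


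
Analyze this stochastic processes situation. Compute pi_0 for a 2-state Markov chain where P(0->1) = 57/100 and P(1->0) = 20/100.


Stationary distribution: pi_0 = p10/(p01+p10), pi_1 = p01/(p01+p10)
p01 = 0.5700, p10 = 0.2000
pi_0 = 0.2597

0.2597


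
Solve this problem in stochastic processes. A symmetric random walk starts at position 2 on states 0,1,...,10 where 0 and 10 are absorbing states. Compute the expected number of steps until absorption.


For symmetric RW on 0,...,N with absorbing barriers, E(i) = i*(N-i)
E(2) = 2 * 8 = 16

16


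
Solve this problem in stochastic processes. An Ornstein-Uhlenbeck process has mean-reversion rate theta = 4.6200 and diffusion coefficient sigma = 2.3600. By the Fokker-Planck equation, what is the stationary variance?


Stationary variance = sigma^2 / (2*theta)
= 2.3600^2 / (2*4.6200)
= 5.5696 / 9.2400
= 0.6028

0.6028


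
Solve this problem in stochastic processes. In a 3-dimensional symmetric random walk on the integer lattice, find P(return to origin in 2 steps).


P(return in 2 steps) = P(reverse first step) = 1/(2d)
= 1/6
= 0.1667

0.1667


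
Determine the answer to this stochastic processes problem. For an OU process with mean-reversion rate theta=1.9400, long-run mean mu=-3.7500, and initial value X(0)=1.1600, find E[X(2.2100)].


E[X(t)] = mu + (X(0) - mu)*exp(-theta*t)
= -3.7500 + (1.1600 - -3.7500)*exp(-1.9400*2.2100)
= -3.7500 + 4.9100 * 0.0137
= -3.6825

-3.6825


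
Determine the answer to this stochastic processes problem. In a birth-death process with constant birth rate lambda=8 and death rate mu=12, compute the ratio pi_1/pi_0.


For birth-death process, pi_n/pi_0 = (lambda/mu)^n
= (8/12)^1
= 0.6667

0.6667


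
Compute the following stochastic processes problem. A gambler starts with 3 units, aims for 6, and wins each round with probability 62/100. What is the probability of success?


Gambler's ruin formula:
r = q/p = 0.3800/0.6200 = 0.6129
P(win) = (1 - r^i)/(1 - r^N)
= (1 - 0.6129^3)/(1 - 0.6129^6)
= 0.8129

0.8129


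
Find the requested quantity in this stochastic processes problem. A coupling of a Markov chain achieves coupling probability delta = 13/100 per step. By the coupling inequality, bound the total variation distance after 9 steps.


TV distance bound <= (1-delta)^n
= (1 - 0.1300)^9
= 0.8700^9
= 0.2855

0.2855


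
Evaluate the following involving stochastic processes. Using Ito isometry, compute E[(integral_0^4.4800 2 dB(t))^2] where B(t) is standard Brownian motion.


By Ito isometry: E[(int f dB)^2] = int f^2 dt
= 2^2 * 4.4800
= 4 * 4.4800 = 17.9200

17.9200


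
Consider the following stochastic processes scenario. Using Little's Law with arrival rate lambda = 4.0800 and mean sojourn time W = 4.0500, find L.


Little's Law: L = lambda * W
= 4.0800 * 4.0500
= 16.5240

16.5240


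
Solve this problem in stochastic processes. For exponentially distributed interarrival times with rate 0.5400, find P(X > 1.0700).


P(X > t) = exp(-lambda * t)
= exp(-0.5400 * 1.0700)
= exp(-0.5778) = 0.5611

0.5611


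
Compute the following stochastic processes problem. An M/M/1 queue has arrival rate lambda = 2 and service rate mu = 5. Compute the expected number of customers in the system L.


rho = 2/5 = 0.4000
L = rho/(1-rho)
= 0.4000/0.6000
= 0.6667

0.6667
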